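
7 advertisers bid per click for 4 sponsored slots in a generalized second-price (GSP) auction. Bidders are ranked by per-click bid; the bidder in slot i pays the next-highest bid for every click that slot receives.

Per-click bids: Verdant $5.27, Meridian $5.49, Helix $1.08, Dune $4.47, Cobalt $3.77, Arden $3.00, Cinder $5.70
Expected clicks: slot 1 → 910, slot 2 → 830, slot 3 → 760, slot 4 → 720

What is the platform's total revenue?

Total revenue: $15481.60

Per-click bids in order: $5.70 (Cinder) > $5.49 (Meridian) > $5.27 (Verdant) > $4.47 (Dune) > $3.77 (Cobalt) > …
Slot 1: Cinder pays $5.49 × 910 = $4995.90
Slot 2: Meridian pays $5.27 × 830 = $4374.10
Slot 3: Verdant pays $4.47 × 760 = $3397.20
Slot 4: Dune pays $3.77 × 720 = $2714.40
Total = $15481.60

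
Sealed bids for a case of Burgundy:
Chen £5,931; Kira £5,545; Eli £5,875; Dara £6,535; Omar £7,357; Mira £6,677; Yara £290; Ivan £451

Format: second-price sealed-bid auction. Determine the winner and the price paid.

Second-price sealed-bid auction: the highest bidder wins and pays the second-highest bid.
Sorting bids: 7,357 (Omar) > 6,677 (Mira) > 6,535 (Dara) > 5,931 (Chen) > 5,875 (Eli) > 5,545 (Kira) > …
Omar is highest; pays the second-highest bid, £6,677.

Omar pays £6,677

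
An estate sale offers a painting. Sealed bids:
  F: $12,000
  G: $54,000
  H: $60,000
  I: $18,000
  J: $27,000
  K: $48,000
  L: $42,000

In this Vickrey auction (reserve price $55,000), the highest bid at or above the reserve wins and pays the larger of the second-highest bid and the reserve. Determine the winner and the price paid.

Bids in order: 60,000 (H) > 54,000 (G) > 48,000 (K) > 42,000 (L) > 27,000 (J) > 18,000 (I) > …
Highest eligible bid: H at $60,000.
max(second-highest $54,000, reserve $55,000) = $55,000.

H pays $55,000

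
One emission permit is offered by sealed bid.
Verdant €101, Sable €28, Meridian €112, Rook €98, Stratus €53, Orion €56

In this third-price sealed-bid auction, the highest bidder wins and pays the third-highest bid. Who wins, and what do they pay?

Meridian pays €98

Bids ranked: 112 (Meridian) > 101 (Verdant) > 98 (Rook) > 56 (Orion) > 53 (Stratus) > 28 (Sable)
Meridian wins; payment is bid #3 in the ranking = €98.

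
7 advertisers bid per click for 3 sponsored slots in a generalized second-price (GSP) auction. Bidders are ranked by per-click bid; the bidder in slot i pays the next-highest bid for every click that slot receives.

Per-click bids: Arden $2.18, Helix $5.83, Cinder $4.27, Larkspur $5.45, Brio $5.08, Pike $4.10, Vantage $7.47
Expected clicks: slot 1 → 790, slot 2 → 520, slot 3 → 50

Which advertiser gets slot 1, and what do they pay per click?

Vantage; $5.83 per click

Ranked by bid: $7.47 (Vantage) > $5.83 (Helix) > $5.45 (Larkspur) > $5.08 (Brio) > …
Slot 1 goes to the first-ranked bidder, Vantage, who pays the next bid down: $5.83/click.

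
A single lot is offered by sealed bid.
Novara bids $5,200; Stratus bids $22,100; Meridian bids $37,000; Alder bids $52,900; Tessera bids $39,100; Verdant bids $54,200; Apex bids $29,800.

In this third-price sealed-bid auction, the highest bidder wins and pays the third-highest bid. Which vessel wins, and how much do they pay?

Verdant pays $39,100

Sorting bids: 54,200 (Verdant) > 52,900 (Alder) > 39,100 (Tessera) > 37,000 (Meridian) > 29,800 (Apex) > 22,100 (Stratus) > …
Verdant wins; payment is bid #3 in the ranking = $39,100.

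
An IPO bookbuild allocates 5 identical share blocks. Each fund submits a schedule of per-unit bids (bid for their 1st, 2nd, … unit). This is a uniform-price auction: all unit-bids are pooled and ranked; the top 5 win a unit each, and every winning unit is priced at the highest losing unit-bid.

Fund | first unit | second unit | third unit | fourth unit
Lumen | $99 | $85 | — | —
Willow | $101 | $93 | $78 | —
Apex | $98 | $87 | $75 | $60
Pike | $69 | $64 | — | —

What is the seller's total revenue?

All unit-bids, highest first — top 5: 101 (Willow-1), 99 (Lumen-1), 98 (Apex-1), 93 (Willow-2), 87 (Apex-2)
The (k+1)-th unit-bid is $85.
Allocation: Apex 2, Lumen 1, Willow 2. Every unit priced at $85.
Revenue = 5 × 85 = $425.

Total revenue: $425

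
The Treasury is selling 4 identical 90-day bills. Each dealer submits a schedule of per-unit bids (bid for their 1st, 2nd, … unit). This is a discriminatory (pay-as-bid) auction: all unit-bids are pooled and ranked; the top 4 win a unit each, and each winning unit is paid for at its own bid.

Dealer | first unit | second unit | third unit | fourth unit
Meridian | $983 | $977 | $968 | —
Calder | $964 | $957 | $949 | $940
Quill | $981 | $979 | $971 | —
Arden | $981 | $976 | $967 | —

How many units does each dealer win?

Arden 1, Meridian 1, Quill 2

Pooled unit-bids ranked (top 4): 983 (Meridian-1), 981 (Quill-1), 981 (Arden-1), 979 (Quill-2)
Next rejected bid: $977 (not a price — pay-as-bid).
Allocation: Arden 1, Meridian 1, Quill 2.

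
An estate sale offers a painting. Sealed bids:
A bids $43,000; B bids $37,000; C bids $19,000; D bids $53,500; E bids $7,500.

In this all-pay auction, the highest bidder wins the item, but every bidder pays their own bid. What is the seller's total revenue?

Total revenue: $160,000

Bids in order: 53,500 (D) > 43,000 (A) > 37,000 (B) > 19,000 (C) > 7,500 (E)
Every bidder forfeits their bid regardless of winning.
Revenue = 43,000 + 37,000 + 19,000 + 53,500 + 7,500 = $160,000.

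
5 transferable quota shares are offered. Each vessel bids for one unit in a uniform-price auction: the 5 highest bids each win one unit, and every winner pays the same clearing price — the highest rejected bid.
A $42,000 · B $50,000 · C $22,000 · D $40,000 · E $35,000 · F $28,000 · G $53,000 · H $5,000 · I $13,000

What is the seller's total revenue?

Bids ranked high→low: 53,000 (G), 50,000 (B), 42,000 (A), 40,000 (D), 35,000 (E), 28,000 (F), 22,000 (C), …
Top 5: G, B, A, D, E.
First losing bid is F's $28,000, which sets the uniform price.
Total revenue = 5 × $28,000 = $140,000.

Total revenue: $140,000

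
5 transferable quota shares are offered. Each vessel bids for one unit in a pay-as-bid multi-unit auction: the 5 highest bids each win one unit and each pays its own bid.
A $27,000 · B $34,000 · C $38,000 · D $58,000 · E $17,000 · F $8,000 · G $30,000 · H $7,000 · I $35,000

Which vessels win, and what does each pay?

D $58,000, C $38,000, I $35,000, B $34,000, G $30,000

Bids ranked high→low: 58,000 (D), 38,000 (C), 35,000 (I), 34,000 (B), 30,000 (G), 27,000 (A), 17,000 (E), …
The 5 highest are D, C, I, B, G.
Each winner pays its own bid: D $58,000, C $38,000, I $35,000, B $34,000, G $30,000.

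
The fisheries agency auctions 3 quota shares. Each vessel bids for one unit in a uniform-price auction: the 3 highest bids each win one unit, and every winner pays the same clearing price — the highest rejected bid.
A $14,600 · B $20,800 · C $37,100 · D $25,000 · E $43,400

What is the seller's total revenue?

Total revenue: $62,400

Sorting: 43,400 (E), 37,100 (C), 25,000 (D), 20,800 (B), 14,600 (A)
The 3 highest are E, C, D.
First losing bid is B's $20,800, which sets the uniform price.
Total revenue = 3 × $20,800 = $62,400.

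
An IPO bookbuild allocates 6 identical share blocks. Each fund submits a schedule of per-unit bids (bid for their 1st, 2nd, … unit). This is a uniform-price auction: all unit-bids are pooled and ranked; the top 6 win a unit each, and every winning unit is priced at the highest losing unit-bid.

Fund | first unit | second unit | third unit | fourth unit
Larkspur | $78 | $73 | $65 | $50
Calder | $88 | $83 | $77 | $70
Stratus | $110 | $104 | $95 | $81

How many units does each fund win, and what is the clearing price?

All unit-bids, highest first — top 6: 110 (Stratus-1), 104 (Stratus-2), 95 (Stratus-3), 88 (Calder-1), 83 (Calder-2), 81 (Stratus-4)
The (k+1)-th unit-bid is $78.
Allocation: Calder 2, Stratus 4.

Calder 2, Stratus 4; clearing price $78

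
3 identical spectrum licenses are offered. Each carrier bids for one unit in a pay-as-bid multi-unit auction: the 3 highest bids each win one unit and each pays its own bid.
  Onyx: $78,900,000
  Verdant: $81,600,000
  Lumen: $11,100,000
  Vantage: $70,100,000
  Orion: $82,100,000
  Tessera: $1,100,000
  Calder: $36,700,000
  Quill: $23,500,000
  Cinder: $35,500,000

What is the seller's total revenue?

Bids ranked high→low: 82,100,000 (Orion), 81,600,000 (Verdant), 78,900,000 (Onyx), 70,100,000 (Vantage), 36,700,000 (Calder), …
Top 3: Orion, Verdant, Onyx.
Total revenue = 82,100,000 + 81,600,000 + 78,900,000 = $242,600,000.

Total revenue: $242,600,000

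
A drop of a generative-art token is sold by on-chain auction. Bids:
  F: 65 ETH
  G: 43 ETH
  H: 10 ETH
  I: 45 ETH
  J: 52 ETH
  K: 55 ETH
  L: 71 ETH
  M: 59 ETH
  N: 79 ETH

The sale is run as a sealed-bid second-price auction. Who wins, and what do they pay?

Bids ranked: 79 (N) > 71 (L) > 65 (F) > 59 (M) > 55 (K) > 52 (J) > …
N wins with the highest bid; price is set by the runner-up at 71 ETH.

N pays 71 ETH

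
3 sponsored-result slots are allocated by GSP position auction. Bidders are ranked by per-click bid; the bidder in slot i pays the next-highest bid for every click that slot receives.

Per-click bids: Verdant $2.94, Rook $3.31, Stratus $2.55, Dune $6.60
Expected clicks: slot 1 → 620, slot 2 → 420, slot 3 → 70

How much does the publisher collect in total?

Per-click bids in order: $6.60 (Dune) > $3.31 (Rook) > $2.94 (Verdant) > $2.55 (Stratus)
Slot 1: Dune pays $3.31 × 620 = $2052.20
Slot 2: Rook pays $2.94 × 420 = $1234.80
Slot 3: Verdant pays $2.55 × 70 = $178.50
Total = $3465.50

Total revenue: $3465.50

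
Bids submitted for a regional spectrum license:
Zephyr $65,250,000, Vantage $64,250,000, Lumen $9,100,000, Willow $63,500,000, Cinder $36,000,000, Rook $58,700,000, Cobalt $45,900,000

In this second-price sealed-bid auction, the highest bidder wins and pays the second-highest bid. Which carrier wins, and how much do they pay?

Bids in order: 65,250,000 (Zephyr) > 64,250,000 (Vantage) > 63,500,000 (Willow) > 58,700,000 (Rook) > 45,900,000 (Cobalt) > 36,000,000 (Cinder) > …
Zephyr is highest; pays the second-highest bid, $64,250,000.

Zephyr pays $64,250,000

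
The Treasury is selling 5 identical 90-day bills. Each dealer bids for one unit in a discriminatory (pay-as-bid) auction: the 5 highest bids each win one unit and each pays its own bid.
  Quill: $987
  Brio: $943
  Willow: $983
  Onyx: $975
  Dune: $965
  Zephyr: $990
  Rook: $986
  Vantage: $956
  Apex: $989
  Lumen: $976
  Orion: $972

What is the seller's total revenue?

Sorting: 990 (Zephyr), 989 (Apex), 987 (Quill), 986 (Rook), 983 (Willow), 976 (Lumen), 975 (Onyx), …
The 5 highest are Zephyr, Apex, Quill, Rook, Willow.
Total revenue = 990 + 989 + 987 + 986 + 983 = $4,935.

Total revenue: $4,935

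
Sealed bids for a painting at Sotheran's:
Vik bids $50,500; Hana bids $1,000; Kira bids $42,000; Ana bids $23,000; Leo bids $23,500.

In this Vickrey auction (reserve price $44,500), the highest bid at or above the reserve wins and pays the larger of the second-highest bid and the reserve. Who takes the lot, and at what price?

Vik pays $44,500

Bids ranked: 50,500 (Vik) > 42,000 (Kira) > 23,500 (Leo) > 23,000 (Ana) > 1,000 (Hana)
Vik has the top bid at or above the reserve ($50,500).
max(second-highest $42,000, reserve $44,500) = $44,500.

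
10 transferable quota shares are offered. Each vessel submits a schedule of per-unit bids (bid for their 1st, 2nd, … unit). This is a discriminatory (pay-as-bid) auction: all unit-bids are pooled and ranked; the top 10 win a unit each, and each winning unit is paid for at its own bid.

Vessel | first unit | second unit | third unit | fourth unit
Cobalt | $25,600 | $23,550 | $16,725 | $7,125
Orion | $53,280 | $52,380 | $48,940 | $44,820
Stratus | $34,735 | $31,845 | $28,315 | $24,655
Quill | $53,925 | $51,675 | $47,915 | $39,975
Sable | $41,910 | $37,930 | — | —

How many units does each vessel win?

Merging the schedules and taking the best 10: 53,925 (Quill-1), 53,280 (Orion-1), 52,380 (Orion-2), 51,675 (Quill-2), 48,940 (Orion-3), 47,915 (Quill-3), 44,820 (Orion-4), 41,910 (Sable-1), 39,975 (Quill-4), 37,930 (Sable-2)
Next rejected bid: $34,735 (not a price — pay-as-bid).
Allocation: Orion 4, Quill 4, Sable 2.

Orion 4, Quill 4, Sable 2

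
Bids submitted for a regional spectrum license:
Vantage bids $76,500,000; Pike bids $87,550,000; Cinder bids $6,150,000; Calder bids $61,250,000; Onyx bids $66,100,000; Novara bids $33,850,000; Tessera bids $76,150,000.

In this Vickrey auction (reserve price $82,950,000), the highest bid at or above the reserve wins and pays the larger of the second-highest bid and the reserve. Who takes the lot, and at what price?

Pike pays $82,950,000

Rule: the highest bid at or above the reserve wins and pays the larger of the second-highest bid and the reserve.
Sorting bids: 87,550,000 (Pike) > 76,500,000 (Vantage) > 76,150,000 (Tessera) > 66,100,000 (Onyx) > 61,250,000 (Calder) > 33,850,000 (Novara) > …
Highest eligible bid: Pike at $87,550,000.
Second-highest bid $76,500,000 is below the reserve $82,950,000, so the reserve binds → payment $82,950,000.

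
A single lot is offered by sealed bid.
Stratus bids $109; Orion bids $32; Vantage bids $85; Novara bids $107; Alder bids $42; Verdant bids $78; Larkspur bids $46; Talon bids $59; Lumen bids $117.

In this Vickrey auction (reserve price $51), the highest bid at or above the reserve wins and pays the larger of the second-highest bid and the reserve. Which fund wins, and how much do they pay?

Lumen pays $109

Bids ranked: 117 (Lumen) > 109 (Stratus) > 107 (Novara) > 85 (Vantage) > 78 (Verdant) > 59 (Talon) > …
Highest eligible bid: Lumen at $117.
max(second-highest $109, reserve $51) = $109; the reserve does not bind.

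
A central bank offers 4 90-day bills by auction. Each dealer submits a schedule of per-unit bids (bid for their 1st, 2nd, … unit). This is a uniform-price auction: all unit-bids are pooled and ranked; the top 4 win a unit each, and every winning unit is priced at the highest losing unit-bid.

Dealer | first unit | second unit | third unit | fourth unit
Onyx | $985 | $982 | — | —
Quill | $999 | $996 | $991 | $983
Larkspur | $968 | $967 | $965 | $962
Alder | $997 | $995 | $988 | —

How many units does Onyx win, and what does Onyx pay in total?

Merging the schedules and taking the best 4: 999 (Quill-1), 997 (Alder-1), 996 (Quill-2), 995 (Alder-2)
Highest rejected unit-bid = $991.
Onyx wins 0 unit(s) at $991 each.

Onyx: 0 units, pays $0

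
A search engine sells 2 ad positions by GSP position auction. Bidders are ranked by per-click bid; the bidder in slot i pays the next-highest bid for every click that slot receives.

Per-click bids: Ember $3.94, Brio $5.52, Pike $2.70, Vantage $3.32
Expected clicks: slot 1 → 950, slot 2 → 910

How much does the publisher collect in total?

Ranked by bid: $5.52 (Brio) > $3.94 (Ember) > $3.32 (Vantage) > …
Slot 1: Brio pays $3.94 × 950 = $3743.00
Slot 2: Ember pays $3.32 × 910 = $3021.20
Total = $6764.20

Total revenue: $6764.20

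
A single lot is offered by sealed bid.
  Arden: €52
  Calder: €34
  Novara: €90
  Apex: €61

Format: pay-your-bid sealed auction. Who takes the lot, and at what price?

Rule: the highest bidder wins and pays their own bid.
Bids in order: 90 (Novara) > 61 (Apex) > 52 (Arden) > 34 (Calder)
First-price: Novara pays what they bid, €90.

Novara pays €90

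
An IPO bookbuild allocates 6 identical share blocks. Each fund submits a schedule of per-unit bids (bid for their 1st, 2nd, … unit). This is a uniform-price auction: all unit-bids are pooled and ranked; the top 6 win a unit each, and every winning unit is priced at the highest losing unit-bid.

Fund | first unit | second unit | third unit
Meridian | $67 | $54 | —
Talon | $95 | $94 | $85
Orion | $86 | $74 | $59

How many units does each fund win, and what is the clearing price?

Meridian 1, Orion 2, Talon 3; clearing price $59

Pooled unit-bids ranked (top 6): 95 (Talon-1), 94 (Talon-2), 86 (Orion-1), 85 (Talon-3), 74 (Orion-2), 67 (Meridian-1)
First bid not allocated: $59.
Allocation: Meridian 1, Orion 2, Talon 3.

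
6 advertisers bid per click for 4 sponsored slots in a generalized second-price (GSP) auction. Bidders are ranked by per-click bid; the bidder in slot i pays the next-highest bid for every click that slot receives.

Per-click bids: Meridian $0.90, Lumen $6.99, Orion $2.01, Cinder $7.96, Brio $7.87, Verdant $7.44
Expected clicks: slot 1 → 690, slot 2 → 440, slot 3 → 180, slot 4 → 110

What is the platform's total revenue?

Sorting advertisers: $7.96 (Cinder) > $7.87 (Brio) > $7.44 (Verdant) > $6.99 (Lumen) > $2.01 (Orion) > …
Slot 1: Cinder pays $7.87 × 690 = $5430.30
Slot 2: Brio pays $7.44 × 440 = $3273.60
Slot 3: Verdant pays $6.99 × 180 = $1258.20
Slot 4: Lumen pays $2.01 × 110 = $221.10
Total = $10183.20

Total revenue: $10183.20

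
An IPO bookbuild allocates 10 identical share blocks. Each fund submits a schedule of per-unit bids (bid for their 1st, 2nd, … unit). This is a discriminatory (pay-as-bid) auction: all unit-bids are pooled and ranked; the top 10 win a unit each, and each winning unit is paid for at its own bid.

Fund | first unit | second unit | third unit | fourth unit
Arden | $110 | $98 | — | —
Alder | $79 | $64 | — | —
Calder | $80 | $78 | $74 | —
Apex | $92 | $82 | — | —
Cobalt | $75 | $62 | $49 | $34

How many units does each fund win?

Alder 2, Apex 2, Arden 2, Calder 3, Cobalt 1

Merging the schedules and taking the best 10: 110 (Arden-1), 98 (Arden-2), 92 (Apex-1), 82 (Apex-2), 80 (Calder-1), 79 (Alder-1), 78 (Calder-2), 75 (Cobalt-1), 74 (Calder-3), 64 (Alder-2)
Next rejected bid: $62 (not a price — pay-as-bid).
Allocation: Alder 2, Apex 2, Arden 2, Calder 3, Cobalt 1.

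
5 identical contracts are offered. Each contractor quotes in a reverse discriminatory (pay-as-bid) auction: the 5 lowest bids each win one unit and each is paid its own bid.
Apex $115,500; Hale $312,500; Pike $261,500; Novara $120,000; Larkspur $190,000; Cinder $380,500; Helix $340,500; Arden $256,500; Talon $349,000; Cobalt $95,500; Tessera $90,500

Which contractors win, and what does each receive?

Tessera $90,500, Cobalt $95,500, Apex $115,500, Novara $120,000, Larkspur $190,000

Sorting: 90,500 (Tessera), 95,500 (Cobalt), 115,500 (Apex), 120,000 (Novara), 190,000 (Larkspur), 256,500 (Arden), 261,500 (Pike), …
Lowest 5: Tessera, Cobalt, Apex, Novara, Larkspur.
Each winner is paid its own bid: Tessera $90,500, Cobalt $95,500, Apex $115,500, Novara $120,000, Larkspur $190,000.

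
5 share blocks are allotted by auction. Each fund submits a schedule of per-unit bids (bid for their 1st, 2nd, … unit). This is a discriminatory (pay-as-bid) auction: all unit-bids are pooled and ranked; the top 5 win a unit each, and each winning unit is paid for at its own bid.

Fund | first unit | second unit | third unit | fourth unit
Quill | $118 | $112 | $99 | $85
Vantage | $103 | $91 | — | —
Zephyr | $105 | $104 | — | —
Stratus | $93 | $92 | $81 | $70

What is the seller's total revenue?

All unit-bids, highest first — top 5: 118 (Quill-1), 112 (Quill-2), 105 (Zephyr-1), 104 (Zephyr-2), 103 (Vantage-1)
Next rejected bid: $99 (not a price — pay-as-bid).
Each winning unit pays its own bid.
Revenue = 118 + 112 + 105 + 104 + 103 = $542.

Total revenue: $542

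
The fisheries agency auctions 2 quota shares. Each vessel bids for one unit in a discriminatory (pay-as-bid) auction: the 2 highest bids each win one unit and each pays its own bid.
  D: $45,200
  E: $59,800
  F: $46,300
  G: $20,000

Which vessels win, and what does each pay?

E $59,800, F $46,300

Ordering the bids: 59,800 (E), 46,300 (F), 45,200 (D), 20,000 (G)
Top 2: E, F.
Each winner pays its own bid: E $59,800, F $46,300.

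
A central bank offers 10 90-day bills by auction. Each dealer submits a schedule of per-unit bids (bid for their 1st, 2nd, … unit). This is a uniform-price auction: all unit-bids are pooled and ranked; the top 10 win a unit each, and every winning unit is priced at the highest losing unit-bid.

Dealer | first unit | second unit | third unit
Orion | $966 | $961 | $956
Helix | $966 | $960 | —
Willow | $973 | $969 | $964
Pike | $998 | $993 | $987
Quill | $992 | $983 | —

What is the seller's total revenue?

All unit-bids, highest first — top 10: 998 (Pike-1), 993 (Pike-2), 992 (Quill-1), 987 (Pike-3), 983 (Quill-2), 973 (Willow-1), 969 (Willow-2), 966 (Orion-1), 966 (Helix-1), 964 (Willow-3)
First bid not allocated: $961.
Allocation: Helix 1, Orion 1, Pike 3, Quill 2, Willow 3. Every unit priced at $961.
Revenue = 10 × 961 = $9,610.

Total revenue: $9,610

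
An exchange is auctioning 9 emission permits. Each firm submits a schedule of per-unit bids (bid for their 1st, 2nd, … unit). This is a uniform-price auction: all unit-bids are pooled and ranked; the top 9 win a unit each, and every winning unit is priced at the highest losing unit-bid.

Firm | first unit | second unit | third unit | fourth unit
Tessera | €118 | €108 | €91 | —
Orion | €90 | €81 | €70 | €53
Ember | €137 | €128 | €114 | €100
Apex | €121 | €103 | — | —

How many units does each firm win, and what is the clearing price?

All unit-bids, highest first — top 9: 137 (Ember-1), 128 (Ember-2), 121 (Apex-1), 118 (Tessera-1), 114 (Ember-3), 108 (Tessera-2), 103 (Apex-2), 100 (Ember-4), 91 (Tessera-3)
The (k+1)-th unit-bid is €90.
Allocation: Apex 2, Ember 4, Tessera 3.

Apex 2, Ember 4, Tessera 3; clearing price €90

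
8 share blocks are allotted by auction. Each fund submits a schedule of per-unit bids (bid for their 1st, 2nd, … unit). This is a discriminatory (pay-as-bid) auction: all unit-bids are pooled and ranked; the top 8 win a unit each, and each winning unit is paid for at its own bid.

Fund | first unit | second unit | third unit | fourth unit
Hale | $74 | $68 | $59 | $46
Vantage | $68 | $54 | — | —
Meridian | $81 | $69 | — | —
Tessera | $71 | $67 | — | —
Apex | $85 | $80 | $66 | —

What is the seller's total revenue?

Merging the schedules and taking the best 8: 85 (Apex-1), 81 (Meridian-1), 80 (Apex-2), 74 (Hale-1), 71 (Tessera-1), 69 (Meridian-2), 68 (Hale-2), 68 (Vantage-1)
Next rejected bid: $67 (not a price — pay-as-bid).
Each winning unit pays its own bid.
Revenue = 85 + 81 + 80 + 74 + 71 + 69 + 68 + 68 = $596.

Total revenue: $596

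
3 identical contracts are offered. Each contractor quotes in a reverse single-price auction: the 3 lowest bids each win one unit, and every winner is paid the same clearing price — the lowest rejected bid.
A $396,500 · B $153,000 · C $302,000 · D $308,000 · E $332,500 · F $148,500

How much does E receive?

E is paid $0

Sorting: 148,500 (F), 153,000 (B), 302,000 (C), 308,000 (D), 332,500 (E), …
Lowest 3: F, B, C.
Lowest unsuccessful bid: $308,000 → clearing price.
E does not win → is paid $0.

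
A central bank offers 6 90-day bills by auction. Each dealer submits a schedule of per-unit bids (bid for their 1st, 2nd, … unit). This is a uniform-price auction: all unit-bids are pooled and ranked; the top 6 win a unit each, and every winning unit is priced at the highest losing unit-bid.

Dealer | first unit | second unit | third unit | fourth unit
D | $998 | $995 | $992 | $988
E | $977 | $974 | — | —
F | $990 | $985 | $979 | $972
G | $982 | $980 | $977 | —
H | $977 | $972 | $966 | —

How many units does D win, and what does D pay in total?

D: 4 units, pays $3,928

Pooled unit-bids ranked (top 6): 998 (D-1), 995 (D-2), 992 (D-3), 990 (F-1), 988 (D-4), 985 (F-2)
Highest rejected unit-bid = $982.
D wins 4 unit(s) at $982 each.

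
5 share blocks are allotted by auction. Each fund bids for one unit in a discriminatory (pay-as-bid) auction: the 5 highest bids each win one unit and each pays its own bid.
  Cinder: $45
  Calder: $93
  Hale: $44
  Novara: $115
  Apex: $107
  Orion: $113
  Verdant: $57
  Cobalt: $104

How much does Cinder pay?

Bids ranked high→low: 115 (Novara), 113 (Orion), 107 (Apex), 104 (Cobalt), 93 (Calder), 57 (Verdant), 45 (Cinder), …
Top 5: Novara, Orion, Apex, Cobalt, Calder.
Cinder does not win → $0.

Cinder pays $0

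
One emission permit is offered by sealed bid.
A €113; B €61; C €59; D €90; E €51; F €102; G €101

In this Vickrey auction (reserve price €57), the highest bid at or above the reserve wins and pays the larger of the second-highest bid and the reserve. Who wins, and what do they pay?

A pays €102

Rule: the highest bid at or above the reserve wins and pays the larger of the second-highest bid and the reserve.
Bids in order: 113 (A) > 102 (F) > 101 (G) > 90 (D) > 61 (B) > 59 (C) > …
Highest eligible bid: A at €113.
Second-highest bid €102 exceeds the reserve €57 → payment €102.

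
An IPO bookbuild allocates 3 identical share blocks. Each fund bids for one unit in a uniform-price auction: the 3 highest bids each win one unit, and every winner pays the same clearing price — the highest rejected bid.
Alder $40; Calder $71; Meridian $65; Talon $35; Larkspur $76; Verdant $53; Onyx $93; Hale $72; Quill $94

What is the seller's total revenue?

Bids ranked high→low: 94 (Quill), 93 (Onyx), 76 (Larkspur), 72 (Hale), 71 (Calder), …
Top 3: Quill, Onyx, Larkspur.
Clearing price = highest rejected bid = $72.
Total revenue = 3 × $72 = $216.

Total revenue: $216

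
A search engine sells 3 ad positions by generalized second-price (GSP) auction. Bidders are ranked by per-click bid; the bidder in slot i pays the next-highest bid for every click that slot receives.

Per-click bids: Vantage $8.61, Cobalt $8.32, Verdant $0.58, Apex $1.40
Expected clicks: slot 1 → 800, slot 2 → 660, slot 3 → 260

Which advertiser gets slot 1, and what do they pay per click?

Vantage; $8.32 per click

Sorting advertisers: $8.61 (Vantage) > $8.32 (Cobalt) > $1.40 (Apex) > $0.58 (Verdant)
Slot 1 goes to the first-ranked bidder, Vantage, who pays the next bid down: $8.32/click.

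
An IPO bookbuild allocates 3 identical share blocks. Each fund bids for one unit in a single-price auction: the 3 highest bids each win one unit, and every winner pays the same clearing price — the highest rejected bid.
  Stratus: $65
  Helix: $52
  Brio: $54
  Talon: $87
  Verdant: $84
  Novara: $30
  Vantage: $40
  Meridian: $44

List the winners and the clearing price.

Talon, Verdant, Stratus; each pays $54

Sorting: 87 (Talon), 84 (Verdant), 65 (Stratus), 54 (Brio), 52 (Helix), …
Winners (3 units): Talon, Verdant, Stratus.
Clearing price = highest rejected bid = $54.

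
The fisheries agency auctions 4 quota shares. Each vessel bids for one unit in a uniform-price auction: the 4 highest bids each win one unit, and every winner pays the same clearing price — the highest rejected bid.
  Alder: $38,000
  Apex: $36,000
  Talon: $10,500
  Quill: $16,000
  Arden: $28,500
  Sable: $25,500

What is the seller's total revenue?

Sorting: 38,000 (Alder), 36,000 (Apex), 28,500 (Arden), 25,500 (Sable), 16,000 (Quill), 10,500 (Talon)
The 4 highest are Alder, Apex, Arden, Sable.
Clearing price = highest rejected bid = $16,000.
Total revenue = 4 × $16,000 = $64,000.

Total revenue: $64,000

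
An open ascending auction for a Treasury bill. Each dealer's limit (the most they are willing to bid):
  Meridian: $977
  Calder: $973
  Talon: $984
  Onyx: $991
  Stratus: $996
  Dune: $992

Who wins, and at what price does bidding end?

Stratus wins at $992

Sorting limits: 996 (Stratus) > 992 (Dune) > 991 (Onyx) > 984 (Talon) > 977 (Meridian) > 973 (Calder)
Dune is the last rival to drop out, at $992; Stratus remains and wins at that price.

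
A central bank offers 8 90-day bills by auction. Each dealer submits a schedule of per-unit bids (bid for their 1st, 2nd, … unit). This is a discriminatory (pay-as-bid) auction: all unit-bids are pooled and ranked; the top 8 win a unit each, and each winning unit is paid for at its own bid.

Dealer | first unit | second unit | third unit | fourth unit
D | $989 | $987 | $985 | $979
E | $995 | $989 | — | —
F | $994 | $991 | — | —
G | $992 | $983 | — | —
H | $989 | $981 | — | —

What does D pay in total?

D pays $1,976

Pooled unit-bids ranked (top 8): 995 (E-1), 994 (F-1), 992 (G-1), 991 (F-2), 989 (D-1), 989 (E-2), 989 (H-1), 987 (D-2)
Next rejected bid: $985 (not a price — pay-as-bid).
D's winning unit-bids: 989 + 987 = $1,976.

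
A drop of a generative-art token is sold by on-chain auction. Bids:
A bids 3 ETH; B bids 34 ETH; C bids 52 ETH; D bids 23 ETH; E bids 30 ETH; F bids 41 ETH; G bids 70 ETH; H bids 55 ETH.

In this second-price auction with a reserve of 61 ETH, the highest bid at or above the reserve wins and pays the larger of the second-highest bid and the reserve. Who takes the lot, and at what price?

Rule: the highest bid at or above the reserve wins and pays the larger of the second-highest bid and the reserve.
Sorting bids: 70 (G) > 55 (H) > 52 (C) > 41 (F) > 34 (B) > 30 (E) > …
Highest eligible bid: G at 70 ETH.
Second-highest bid 55 ETH is below the reserve 61 ETH, so the reserve binds → payment 61 ETH.

G pays 61 ETH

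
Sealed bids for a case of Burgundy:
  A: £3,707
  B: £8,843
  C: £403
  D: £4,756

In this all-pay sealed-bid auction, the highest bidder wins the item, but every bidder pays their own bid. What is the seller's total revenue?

Total revenue: £17,709

Rule: the highest bidder wins the item, but every bidder pays their own bid.
Bids in order: 8,843 (B) > 4,756 (D) > 3,707 (A) > 403 (C)
Every bidder forfeits their bid regardless of winning.
Revenue = 3,707 + 8,843 + 403 + 4,756 = £17,709.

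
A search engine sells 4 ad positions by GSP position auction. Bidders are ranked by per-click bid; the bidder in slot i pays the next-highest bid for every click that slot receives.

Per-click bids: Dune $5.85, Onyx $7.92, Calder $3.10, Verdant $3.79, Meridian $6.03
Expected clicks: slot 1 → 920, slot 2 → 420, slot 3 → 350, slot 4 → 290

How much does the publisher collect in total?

Sorting advertisers: $7.92 (Onyx) > $6.03 (Meridian) > $5.85 (Dune) > $3.79 (Verdant) > $3.10 (Calder)
Slot 1: Onyx pays $6.03 × 920 = $5547.60
Slot 2: Meridian pays $5.85 × 420 = $2457.00
Slot 3: Dune pays $3.79 × 350 = $1326.50
Slot 4: Verdant pays $3.10 × 290 = $899.00
Total = $10230.10

Total revenue: $10230.10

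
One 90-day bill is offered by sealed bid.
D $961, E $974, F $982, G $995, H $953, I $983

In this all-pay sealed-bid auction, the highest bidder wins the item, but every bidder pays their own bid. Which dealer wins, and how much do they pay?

G pays $995

Sorting bids: 995 (G) > 983 (I) > 982 (F) > 974 (E) > 961 (D) > 953 (H)
G is highest and takes the item; every bidder forfeits their bid.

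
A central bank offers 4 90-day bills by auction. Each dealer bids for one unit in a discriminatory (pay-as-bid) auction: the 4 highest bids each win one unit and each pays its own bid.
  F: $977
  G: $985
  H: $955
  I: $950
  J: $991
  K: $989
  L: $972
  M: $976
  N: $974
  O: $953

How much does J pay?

J pays $991

Ordering the bids: 991 (J), 989 (K), 985 (G), 977 (F), 976 (M), 974 (N), …
Winners (4 units): J, K, G, F.
J wins → own bid $991.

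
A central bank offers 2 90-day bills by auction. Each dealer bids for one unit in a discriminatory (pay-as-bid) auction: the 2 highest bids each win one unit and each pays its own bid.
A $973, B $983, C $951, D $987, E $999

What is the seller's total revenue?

Total revenue: $1,986

Bids ranked high→low: 999 (E), 987 (D), 983 (B), 973 (A), …
The 2 highest are E, D.
Total revenue = 999 + 987 = $1,986.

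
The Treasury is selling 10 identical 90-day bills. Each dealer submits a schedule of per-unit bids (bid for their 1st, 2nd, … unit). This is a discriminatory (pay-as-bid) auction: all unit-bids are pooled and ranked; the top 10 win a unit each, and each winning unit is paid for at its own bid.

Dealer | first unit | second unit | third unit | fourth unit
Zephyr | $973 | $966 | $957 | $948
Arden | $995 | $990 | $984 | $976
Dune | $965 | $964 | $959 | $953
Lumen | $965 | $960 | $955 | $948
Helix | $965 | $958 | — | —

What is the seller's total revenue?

Total revenue: $9,743

Pooled unit-bids ranked (top 10): 995 (Arden-1), 990 (Arden-2), 984 (Arden-3), 976 (Arden-4), 973 (Zephyr-1), 966 (Zephyr-2), 965 (Dune-1), 965 (Lumen-1), 965 (Helix-1), 964 (Dune-2)
Next rejected bid: $960 (not a price — pay-as-bid).
Each winning unit pays its own bid.
Revenue = 995 + 990 + 984 + 976 + 973 + 966 + 965 + 965 + 965 + 964 = $9,743.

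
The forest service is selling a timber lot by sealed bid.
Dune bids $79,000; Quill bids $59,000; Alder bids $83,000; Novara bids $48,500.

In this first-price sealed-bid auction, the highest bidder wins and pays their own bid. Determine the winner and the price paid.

Alder pays $83,000

Rule: the highest bidder wins and pays their own bid.
Bids in order: 83,000 (Alder) > 79,000 (Dune) > 59,000 (Quill) > 48,500 (Novara)
Alder is highest → pays own bid, $83,000.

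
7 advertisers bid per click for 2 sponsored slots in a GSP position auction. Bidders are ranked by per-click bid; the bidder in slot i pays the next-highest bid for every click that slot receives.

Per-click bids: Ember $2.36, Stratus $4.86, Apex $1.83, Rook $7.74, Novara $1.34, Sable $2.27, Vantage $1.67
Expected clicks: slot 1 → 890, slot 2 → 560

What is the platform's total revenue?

Total revenue: $5647.00

Ranked by bid: $7.74 (Rook) > $4.86 (Stratus) > $2.36 (Ember) > …
Slot 1: Rook pays $4.86 × 890 = $4325.40
Slot 2: Stratus pays $2.36 × 560 = $1321.60
Total = $5647.00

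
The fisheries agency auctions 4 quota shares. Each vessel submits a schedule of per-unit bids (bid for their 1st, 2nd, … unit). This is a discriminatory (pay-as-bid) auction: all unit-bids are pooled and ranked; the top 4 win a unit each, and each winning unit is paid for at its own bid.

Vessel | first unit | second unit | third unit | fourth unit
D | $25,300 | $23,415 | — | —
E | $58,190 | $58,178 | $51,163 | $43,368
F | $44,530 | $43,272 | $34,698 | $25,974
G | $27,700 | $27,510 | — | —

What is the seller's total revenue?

Merging the schedules and taking the best 4: 58,190 (E-1), 58,178 (E-2), 51,163 (E-3), 44,530 (F-1)
Next rejected bid: $43,368 (not a price — pay-as-bid).
Each winning unit pays its own bid.
Revenue = 58,190 + 58,178 + 51,163 + 44,530 = $212,061.

Total revenue: $212,061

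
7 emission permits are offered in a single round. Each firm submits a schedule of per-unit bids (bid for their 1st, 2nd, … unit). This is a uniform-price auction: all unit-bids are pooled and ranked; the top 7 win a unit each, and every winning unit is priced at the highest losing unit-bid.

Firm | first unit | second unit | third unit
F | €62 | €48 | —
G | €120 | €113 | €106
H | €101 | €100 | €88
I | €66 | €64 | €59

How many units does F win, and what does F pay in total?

All unit-bids, highest first — top 7: 120 (G-1), 113 (G-2), 106 (G-3), 101 (H-1), 100 (H-2), 88 (H-3), 66 (I-1)
First bid not allocated: €64.
F wins 0 unit(s) at €64 each.

F: 0 units, pays €0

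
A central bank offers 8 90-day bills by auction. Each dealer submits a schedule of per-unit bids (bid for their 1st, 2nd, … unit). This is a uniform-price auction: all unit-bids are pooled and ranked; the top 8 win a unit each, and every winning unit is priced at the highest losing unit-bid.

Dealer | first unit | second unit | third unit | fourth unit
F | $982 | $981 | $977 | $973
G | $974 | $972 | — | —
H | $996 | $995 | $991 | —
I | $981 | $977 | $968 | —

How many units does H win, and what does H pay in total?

Pooled unit-bids ranked (top 8): 996 (H-1), 995 (H-2), 991 (H-3), 982 (F-1), 981 (F-2), 981 (I-1), 977 (F-3), 977 (I-2)
Highest rejected unit-bid = $974.
H wins 3 unit(s) at $974 each.

H: 3 units, pays $2,922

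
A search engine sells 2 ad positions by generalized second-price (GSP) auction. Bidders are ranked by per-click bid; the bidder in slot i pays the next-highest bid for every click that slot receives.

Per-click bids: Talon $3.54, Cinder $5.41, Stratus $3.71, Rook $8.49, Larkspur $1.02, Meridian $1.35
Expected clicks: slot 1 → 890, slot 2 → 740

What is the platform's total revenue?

Per-click bids in order: $8.49 (Rook) > $5.41 (Cinder) > $3.71 (Stratus) > …
Slot 1: Rook pays $5.41 × 890 = $4814.90
Slot 2: Cinder pays $3.71 × 740 = $2745.40
Total = $7560.30

Total revenue: $7560.30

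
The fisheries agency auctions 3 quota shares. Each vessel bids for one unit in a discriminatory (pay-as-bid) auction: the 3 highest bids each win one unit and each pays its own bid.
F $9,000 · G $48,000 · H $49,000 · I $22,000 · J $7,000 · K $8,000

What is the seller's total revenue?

Total revenue: $119,000

Bids ranked high→low: 49,000 (H), 48,000 (G), 22,000 (I), 9,000 (F), 8,000 (K), …
Top 3: H, G, I.
Total revenue = 49,000 + 48,000 + 22,000 = $119,000.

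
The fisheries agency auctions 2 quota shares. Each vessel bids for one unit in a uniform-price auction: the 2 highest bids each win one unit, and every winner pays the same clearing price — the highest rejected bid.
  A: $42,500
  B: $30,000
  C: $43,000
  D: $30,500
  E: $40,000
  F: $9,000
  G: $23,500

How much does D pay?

Ordering the bids: 43,000 (C), 42,500 (A), 40,000 (E), 30,500 (D), …
The 2 highest are C, A.
First losing bid is E's $40,000, which sets the uniform price.
D does not win → pays $0.

D pays $0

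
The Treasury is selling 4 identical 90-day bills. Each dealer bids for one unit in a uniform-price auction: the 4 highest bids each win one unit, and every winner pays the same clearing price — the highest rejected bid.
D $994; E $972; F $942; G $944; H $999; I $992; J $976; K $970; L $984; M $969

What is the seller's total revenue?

Sorting: 999 (H), 994 (D), 992 (I), 984 (L), 976 (J), 972 (E), …
Winners (4 units): H, D, I, L.
Highest unsuccessful bid: $976 → clearing price.
Total revenue = 4 × $976 = $3,904.

Total revenue: $3,904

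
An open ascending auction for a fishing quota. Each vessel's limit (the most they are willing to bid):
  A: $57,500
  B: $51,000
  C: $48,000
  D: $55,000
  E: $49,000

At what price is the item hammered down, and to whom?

Open ascending-bid auction: the price rises until one bidder remains; the winner pays the price at which the last rival dropped out.
Limits in order: 57,500 (A) > 55,000 (D) > 51,000 (B) > 49,000 (E) > 48,000 (C)
Once the price passes $55,000, only A is left; the hammer falls at D's limit of $55,000.

A wins at $55,000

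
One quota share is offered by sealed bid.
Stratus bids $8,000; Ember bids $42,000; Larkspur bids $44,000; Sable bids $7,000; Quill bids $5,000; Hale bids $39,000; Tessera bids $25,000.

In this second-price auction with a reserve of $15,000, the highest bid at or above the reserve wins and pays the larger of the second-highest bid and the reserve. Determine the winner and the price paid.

Bids in order: 44,000 (Larkspur) > 42,000 (Ember) > 39,000 (Hale) > 25,000 (Tessera) > 8,000 (Stratus) > 7,000 (Sable) > …
Larkspur has the top bid at or above the reserve ($44,000).
Second-highest bid $42,000 exceeds the reserve $15,000 → payment $42,000.

Larkspur pays $42,000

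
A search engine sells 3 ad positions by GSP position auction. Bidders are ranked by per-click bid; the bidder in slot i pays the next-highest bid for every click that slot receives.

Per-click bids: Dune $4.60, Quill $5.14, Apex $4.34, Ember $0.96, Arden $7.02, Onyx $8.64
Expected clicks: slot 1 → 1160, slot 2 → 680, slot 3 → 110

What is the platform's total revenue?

Total revenue: $12144.40

Sorting advertisers: $8.64 (Onyx) > $7.02 (Arden) > $5.14 (Quill) > $4.60 (Dune) > …
Slot 1: Onyx pays $7.02 × 1160 = $8143.20
Slot 2: Arden pays $5.14 × 680 = $3495.20
Slot 3: Quill pays $4.60 × 110 = $506.00
Total = $12144.40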